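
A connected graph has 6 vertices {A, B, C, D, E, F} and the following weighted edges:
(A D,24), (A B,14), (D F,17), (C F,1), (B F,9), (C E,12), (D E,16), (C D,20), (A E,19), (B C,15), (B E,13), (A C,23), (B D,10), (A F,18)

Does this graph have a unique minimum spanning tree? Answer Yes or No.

Yes

Kruskal's algorithm — process edges by increasing weight (ties by edge label):
C F (1): add. Components now {A} {B} {C,F} {D} {E}
B F (9): add. Components now {A} {B,C,F} {D} {E}
B D (10): add. Components now {A} {B,C,D,F} {E}
C E (12): add. Components now {A} {B,C,D,E,F}
B E (13): skip — B and E already connected.
A B (14): add. Components now {A,B,C,D,E,F}
Every non-tree edge has weight strictly greater than the heaviest edge on the tree path between its endpoints, so the MST is unique.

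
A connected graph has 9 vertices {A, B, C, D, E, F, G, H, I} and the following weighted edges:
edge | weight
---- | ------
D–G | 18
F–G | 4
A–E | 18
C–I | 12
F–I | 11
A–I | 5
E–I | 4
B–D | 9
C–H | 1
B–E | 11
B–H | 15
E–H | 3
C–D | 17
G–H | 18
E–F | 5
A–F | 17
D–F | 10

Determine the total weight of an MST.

41

Kruskal: consider edges lightest-first.
C–H (1): add — endpoints in different components.
E–H (3): add — endpoints in different components.
E–I (4): add — endpoints in different components.
F–G (4): add — endpoints in different components.
A–I (5): add — endpoints in different components.
E–F (5): add — endpoints in different components.
B–D (9): add — endpoints in different components.
D–F (10): add — endpoints in different components.
MST edges: C–H, E–H, E–I, F–G, A–I, E–F, B–D, D–F; total weight 1+3+4+4+5+5+9+10 = 41.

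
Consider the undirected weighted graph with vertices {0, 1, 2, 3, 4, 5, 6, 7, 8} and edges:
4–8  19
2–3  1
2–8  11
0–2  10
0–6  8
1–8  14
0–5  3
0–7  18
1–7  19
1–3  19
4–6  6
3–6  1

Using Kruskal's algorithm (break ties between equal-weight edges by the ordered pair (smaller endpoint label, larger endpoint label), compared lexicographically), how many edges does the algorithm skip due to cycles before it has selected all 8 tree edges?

Kruskal's algorithm — process edges by increasing weight (ties by edge label):
2–3 (1): add — endpoints in different components.
3–6 (1): add — endpoints in different components.
0–5 (3): add — endpoints in different components.
4–6 (6): add — endpoints in different components.
0–6 (8): add — endpoints in different components.
0–2 (10): skip — 0 and 2 already connected.
2–8 (11): add — endpoints in different components.
1–8 (14): add — endpoints in different components.
0–7 (18): add — endpoints in different components.
Edges rejected before the tree was complete: 1.

1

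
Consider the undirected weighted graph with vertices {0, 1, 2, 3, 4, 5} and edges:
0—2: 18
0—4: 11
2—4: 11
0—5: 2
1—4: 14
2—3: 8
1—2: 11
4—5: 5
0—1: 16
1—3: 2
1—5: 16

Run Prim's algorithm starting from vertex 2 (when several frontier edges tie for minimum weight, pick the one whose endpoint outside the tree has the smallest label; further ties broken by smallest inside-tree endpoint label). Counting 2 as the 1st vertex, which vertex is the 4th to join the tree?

4

Prim's algorithm from 2:
Step 1: frontier [2—3 8, 1—2 11, 2—4 11, 0—2 18] → take 2—3 (8); add 3.
Step 2: frontier [1—2 11, 2—4 11, 0—2 18, 1—3 2] → take 1—3 (2); add 1.
Step 3: frontier [1—4 14, 0—1 16, 1—5 16, 2—4 11, 0—2 18] → take 2—4 (11); add 4.
Step 4: frontier [0—1 16, 1—5 16, 0—2 18, 4—5 5, 0—4 11] → take 4—5 (5); add 5.
Step 5: frontier [0—1 16, 0—2 18, 0—4 11, 0—5 2] → take 0—5 (2); add 0.
Vertex order: 2, 3, 1, 4, 5, 0. The 4th vertex is 4.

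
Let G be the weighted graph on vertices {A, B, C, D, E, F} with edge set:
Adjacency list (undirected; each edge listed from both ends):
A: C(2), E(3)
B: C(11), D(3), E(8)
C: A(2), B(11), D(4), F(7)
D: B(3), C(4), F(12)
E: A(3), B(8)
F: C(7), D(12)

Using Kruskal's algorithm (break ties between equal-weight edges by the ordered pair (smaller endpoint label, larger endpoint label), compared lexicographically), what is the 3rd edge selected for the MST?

Kruskal's algorithm — process edges by increasing weight (ties by edge label):
A-C (2): add — endpoints in different components.
A-E (3): add — endpoints in different components.
B-D (3): add — endpoints in different components.
C-D (4): add — endpoints in different components.
C-F (7): add — endpoints in different components.
The 3rd edge added is B-D.

B-D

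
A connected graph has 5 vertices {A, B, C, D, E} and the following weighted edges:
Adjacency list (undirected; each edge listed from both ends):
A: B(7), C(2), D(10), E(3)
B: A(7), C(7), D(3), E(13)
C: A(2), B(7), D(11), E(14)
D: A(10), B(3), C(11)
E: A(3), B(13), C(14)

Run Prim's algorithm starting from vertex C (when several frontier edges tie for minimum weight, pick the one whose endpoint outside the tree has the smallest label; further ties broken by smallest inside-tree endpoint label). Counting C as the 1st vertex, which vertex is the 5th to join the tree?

Grow the tree from C using Prim:
Step 1: cheapest edge leaving the tree is A C (2); add A.
Step 2: cheapest edge leaving the tree is A E (3); add E.
Step 3: cheapest edge leaving the tree is A B (7); add B.
Step 4: cheapest edge leaving the tree is B D (3); add D.
Vertex order: C, A, E, B, D. The 5th vertex is D.

D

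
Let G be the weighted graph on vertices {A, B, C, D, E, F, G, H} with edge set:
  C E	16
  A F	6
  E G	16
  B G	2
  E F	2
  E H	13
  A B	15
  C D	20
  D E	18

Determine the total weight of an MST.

72

Prim's algorithm from C:
Step 1: cheapest edge leaving the tree is C E (16); add E.
Step 2: cheapest edge leaving the tree is E F (2); add F.
Step 3: cheapest edge leaving the tree is A F (6); add A.
Step 4: cheapest edge leaving the tree is E H (13); add H.
Step 5: cheapest edge leaving the tree is A B (15); add B.
Step 6: cheapest edge leaving the tree is B G (2); add G.
Step 7: cheapest edge leaving the tree is D E (18); add D.
MST edges: C E, E F, A F, E H, A B, B G, D E; total weight 16+2+6+13+15+2+18 = 72.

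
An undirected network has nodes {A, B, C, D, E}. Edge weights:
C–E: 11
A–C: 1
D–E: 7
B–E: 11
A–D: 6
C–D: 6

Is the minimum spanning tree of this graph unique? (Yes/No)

Kruskal's algorithm — process edges by increasing weight (ties by edge label):
A–C (1): add. Components now {A,C} {B} {D} {E}
A–D (6): add. Components now {A,C,D} {B} {E}
C–D (6): skip — C and D already connected.
D–E (7): add. Components now {A,C,D,E} {B}
B–E (11): add. Components now {A,B,C,D,E}
Non-tree edge C–D has weight 6, equal to the heaviest edge on its tree cycle — swapping gives another MST of the same weight. Not unique.

No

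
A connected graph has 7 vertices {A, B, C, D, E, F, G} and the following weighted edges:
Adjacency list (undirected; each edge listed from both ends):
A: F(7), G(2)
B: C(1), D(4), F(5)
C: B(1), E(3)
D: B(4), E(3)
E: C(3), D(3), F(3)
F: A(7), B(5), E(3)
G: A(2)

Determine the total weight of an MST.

19

Prim's algorithm from C:
Step 1: cheapest edge leaving the tree is B—C (1); add B.
Step 2: cheapest edge leaving the tree is C—E (3); add E.
Step 3: cheapest edge leaving the tree is D—E (3); add D.
Step 4: cheapest edge leaving the tree is E—F (3); add F.
Step 5: cheapest edge leaving the tree is A—F (7); add A.
Step 6: cheapest edge leaving the tree is A—G (2); add G.
MST edges: B—C, C—E, D—E, E—F, A—F, A—G; total weight 1+3+3+3+7+2 = 19.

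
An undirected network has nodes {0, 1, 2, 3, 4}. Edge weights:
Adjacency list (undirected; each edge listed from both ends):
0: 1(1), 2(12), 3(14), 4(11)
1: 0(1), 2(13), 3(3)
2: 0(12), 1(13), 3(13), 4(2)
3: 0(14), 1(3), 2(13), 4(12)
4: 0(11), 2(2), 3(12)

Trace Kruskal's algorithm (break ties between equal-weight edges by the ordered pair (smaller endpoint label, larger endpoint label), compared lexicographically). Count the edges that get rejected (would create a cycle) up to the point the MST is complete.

0

Kruskal's algorithm — process edges by increasing weight (ties by edge label):
0 1 (1): add. Components now {0,1} {2} {3} {4}
2 4 (2): add. Components now {0,1} {2,4} {3}
1 3 (3): add. Components now {0,1,3} {2,4}
0 4 (11): add. Components now {0,1,2,3,4}
Edges rejected before the tree was complete: 0.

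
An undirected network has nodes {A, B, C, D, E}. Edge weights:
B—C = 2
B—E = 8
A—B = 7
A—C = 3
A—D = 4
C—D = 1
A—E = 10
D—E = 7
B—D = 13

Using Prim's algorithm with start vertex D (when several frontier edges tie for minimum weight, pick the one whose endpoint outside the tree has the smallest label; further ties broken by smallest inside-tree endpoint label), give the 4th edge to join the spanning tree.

D-E

Prim, starting at D.
Step 1: cheapest edge leaving the tree is C—D (1); add C.
Step 2: cheapest edge leaving the tree is B—C (2); add B.
Step 3: cheapest edge leaving the tree is A—C (3); add A.
Step 4: cheapest edge leaving the tree is D—E (7); add E.
The 4th edge added is D—E.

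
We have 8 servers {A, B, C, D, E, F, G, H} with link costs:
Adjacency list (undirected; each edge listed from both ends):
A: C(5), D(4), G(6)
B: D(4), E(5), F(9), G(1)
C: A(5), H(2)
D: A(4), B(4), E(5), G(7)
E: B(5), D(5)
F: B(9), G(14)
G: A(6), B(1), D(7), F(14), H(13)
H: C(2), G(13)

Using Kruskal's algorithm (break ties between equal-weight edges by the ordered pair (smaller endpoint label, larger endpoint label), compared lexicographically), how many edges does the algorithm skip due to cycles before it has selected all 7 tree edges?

Sort edges by weight, then run Kruskal:
B G (1): add — endpoints in different components.
C H (2): add — endpoints in different components.
A D (4): add — endpoints in different components.
B D (4): add — endpoints in different components.
A C (5): add — endpoints in different components.
B E (5): add — endpoints in different components.
D E (5): skip — D and E already connected.
A G (6): skip — A and G already connected.
D G (7): skip — D and G already connected.
B F (9): add — endpoints in different components.
Edges rejected before the tree was complete: 3.

3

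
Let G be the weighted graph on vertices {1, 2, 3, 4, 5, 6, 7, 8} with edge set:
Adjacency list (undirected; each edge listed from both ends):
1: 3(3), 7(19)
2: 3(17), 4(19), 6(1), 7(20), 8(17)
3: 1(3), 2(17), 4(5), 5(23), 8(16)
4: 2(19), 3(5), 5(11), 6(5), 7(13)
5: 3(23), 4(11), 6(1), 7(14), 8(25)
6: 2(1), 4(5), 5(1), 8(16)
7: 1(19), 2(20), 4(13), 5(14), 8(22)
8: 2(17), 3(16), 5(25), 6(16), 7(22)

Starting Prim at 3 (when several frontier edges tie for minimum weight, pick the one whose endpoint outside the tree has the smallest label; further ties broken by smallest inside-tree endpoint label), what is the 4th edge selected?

2-6

Grow the tree from 3 using Prim:
Step 1: cheapest edge leaving the tree is 1 3 (3); add 1.
Step 2: cheapest edge leaving the tree is 3 4 (5); add 4.
Step 3: cheapest edge leaving the tree is 4 6 (5); add 6.
Step 4: cheapest edge leaving the tree is 2 6 (1); add 2.
Step 5: cheapest edge leaving the tree is 5 6 (1); add 5.
Step 6: cheapest edge leaving the tree is 4 7 (13); add 7.
Step 7: cheapest edge leaving the tree is 3 8 (16); add 8.
The 4th edge added is 2 6.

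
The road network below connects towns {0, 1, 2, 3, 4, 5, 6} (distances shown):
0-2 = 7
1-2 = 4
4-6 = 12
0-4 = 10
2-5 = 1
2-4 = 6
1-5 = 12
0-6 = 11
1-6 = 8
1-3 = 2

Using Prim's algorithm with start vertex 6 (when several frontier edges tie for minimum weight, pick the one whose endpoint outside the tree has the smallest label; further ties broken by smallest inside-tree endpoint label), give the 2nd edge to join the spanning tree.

Prim's algorithm from 6:
Step 1: frontier [1-6 8, 0-6 11, 4-6 12] → take 1-6 (8); add 1.
Step 2: frontier [1-3 2, 1-2 4, 1-5 12, 0-6 11, 4-6 12] → take 1-3 (2); add 3.
Step 3: frontier [1-2 4, 1-5 12, 0-6 11, 4-6 12] → take 1-2 (4); add 2.
Step 4: frontier [1-5 12, 2-5 1, 2-4 6, 0-2 7, 0-6 11, 4-6 12] → take 2-5 (1); add 5.
Step 5: frontier [2-4 6, 0-2 7, 0-6 11, 4-6 12] → take 2-4 (6); add 4.
Step 6: frontier [0-2 7, 0-4 10, 0-6 11] → take 0-2 (7); add 0.
The 2nd edge added is 1-3.

1-3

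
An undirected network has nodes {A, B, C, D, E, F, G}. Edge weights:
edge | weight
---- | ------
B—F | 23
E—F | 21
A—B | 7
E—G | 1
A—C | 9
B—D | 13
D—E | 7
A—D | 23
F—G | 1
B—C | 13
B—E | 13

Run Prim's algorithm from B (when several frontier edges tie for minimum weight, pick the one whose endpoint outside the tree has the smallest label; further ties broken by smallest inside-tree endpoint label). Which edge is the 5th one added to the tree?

Prim's algorithm from B:
Step 1: frontier [A—B 7, B—C 13, B—D 13, B—E 13, B—F 23] → take A—B (7); add A.
Step 2: frontier [A—C 9, A—D 23, B—C 13, B—D 13, B—E 13, B—F 23] → take A—C (9); add C.
Step 3: frontier [A—D 23, B—D 13, B—E 13, B—F 23] → take B—D (13); add D.
Step 4: frontier [B—E 13, B—F 23, D—E 7] → take D—E (7); add E.
Step 5: frontier [B—F 23, E—G 1, E—F 21] → take E—G (1); add G.
Step 6: frontier [B—F 23, E—F 21, F—G 1] → take F—G (1); add F.
The 5th edge added is E—G.

E-G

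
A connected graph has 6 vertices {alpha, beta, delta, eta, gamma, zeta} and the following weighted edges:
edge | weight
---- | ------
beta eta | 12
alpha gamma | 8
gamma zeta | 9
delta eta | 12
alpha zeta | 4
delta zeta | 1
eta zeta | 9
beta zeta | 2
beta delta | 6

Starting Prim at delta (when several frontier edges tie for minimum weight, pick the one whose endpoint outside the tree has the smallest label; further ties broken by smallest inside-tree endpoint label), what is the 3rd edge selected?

alpha-zeta

Grow the tree from delta using Prim:
Step 1: cheapest edge leaving the tree is delta zeta (1); add zeta.
Step 2: cheapest edge leaving the tree is beta zeta (2); add beta.
Step 3: cheapest edge leaving the tree is alpha zeta (4); add alpha.
Step 4: cheapest edge leaving the tree is alpha gamma (8); add gamma.
Step 5: cheapest edge leaving the tree is eta zeta (9); add eta.
The 3rd edge added is alpha zeta.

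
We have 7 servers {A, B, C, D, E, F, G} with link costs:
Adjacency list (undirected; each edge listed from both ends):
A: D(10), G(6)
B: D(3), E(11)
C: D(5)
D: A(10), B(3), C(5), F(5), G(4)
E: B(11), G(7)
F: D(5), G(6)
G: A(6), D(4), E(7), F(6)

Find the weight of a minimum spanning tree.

Prim, starting at B.
Step 1: frontier [B-D 3, B-E 11] → take B-D (3); add D.
Step 2: frontier [B-E 11, D-G 4, C-D 5, D-F 5, A-D 10] → take D-G (4); add G.
Step 3: frontier [B-E 11, C-D 5, D-F 5, A-D 10, A-G 6, F-G 6, E-G 7] → take C-D (5); add C.
Step 4: frontier [B-E 11, D-F 5, A-D 10, A-G 6, F-G 6, E-G 7] → take D-F (5); add F.
Step 5: frontier [B-E 11, A-D 10, A-G 6, E-G 7] → take A-G (6); add A.
Step 6: frontier [B-E 11, E-G 7] → take E-G (7); add E.
MST edges: B-D, D-G, C-D, D-F, A-G, E-G; total weight 3+4+5+5+6+7 = 30.

30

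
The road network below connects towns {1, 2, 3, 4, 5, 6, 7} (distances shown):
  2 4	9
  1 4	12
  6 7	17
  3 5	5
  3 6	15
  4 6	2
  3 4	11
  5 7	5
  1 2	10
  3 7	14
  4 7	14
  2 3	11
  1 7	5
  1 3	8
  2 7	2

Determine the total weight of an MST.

Kruskal: consider edges lightest-first.
2 7 (2): add — endpoints in different components.
4 6 (2): add — endpoints in different components.
1 7 (5): add — endpoints in different components.
3 5 (5): add — endpoints in different components.
5 7 (5): add — endpoints in different components.
1 3 (8): skip — 1 and 3 already connected.
2 4 (9): add — endpoints in different components.
MST edges: 2 7, 4 6, 1 7, 3 5, 5 7, 2 4; total weight 2+2+5+5+5+9 = 28.

28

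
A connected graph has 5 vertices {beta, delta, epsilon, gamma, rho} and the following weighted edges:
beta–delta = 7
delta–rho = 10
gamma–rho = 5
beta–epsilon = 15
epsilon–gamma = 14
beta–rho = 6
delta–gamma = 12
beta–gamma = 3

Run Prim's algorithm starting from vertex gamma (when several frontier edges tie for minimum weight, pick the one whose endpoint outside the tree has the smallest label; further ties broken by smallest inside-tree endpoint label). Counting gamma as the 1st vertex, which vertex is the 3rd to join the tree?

Prim, starting at gamma.
Step 1: frontier [beta–gamma 3, gamma–rho 5, delta–gamma 12, epsilon–gamma 14] → take beta–gamma (3); add beta.
Step 2: frontier [beta–rho 6, beta–delta 7, beta–epsilon 15, gamma–rho 5, delta–gamma 12, epsilon–gamma 14] → take gamma–rho (5); add rho.
Step 3: frontier [beta–delta 7, beta–epsilon 15, delta–gamma 12, epsilon–gamma 14, delta–rho 10] → take beta–delta (7); add delta.
Step 4: frontier [beta–epsilon 15, epsilon–gamma 14] → take epsilon–gamma (14); add epsilon.
Vertex order: gamma, beta, rho, delta, epsilon. The 3rd vertex is rho.

rho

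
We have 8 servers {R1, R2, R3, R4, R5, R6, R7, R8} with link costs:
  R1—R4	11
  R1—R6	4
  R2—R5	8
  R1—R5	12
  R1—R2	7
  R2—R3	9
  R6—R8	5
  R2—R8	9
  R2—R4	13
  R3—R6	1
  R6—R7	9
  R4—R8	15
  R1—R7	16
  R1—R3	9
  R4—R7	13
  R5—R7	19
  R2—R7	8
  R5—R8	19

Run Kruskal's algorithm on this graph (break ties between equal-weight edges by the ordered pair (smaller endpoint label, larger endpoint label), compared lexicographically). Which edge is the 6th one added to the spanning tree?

R2-R7

Kruskal: consider edges lightest-first.
R3—R6 (1): add — endpoints in different components.
R1—R6 (4): add — endpoints in different components.
R6—R8 (5): add — endpoints in different components.
R1—R2 (7): add — endpoints in different components.
R2—R5 (8): add — endpoints in different components.
R2—R7 (8): add — endpoints in different components.
R1—R3 (9): skip — R1 and R3 already connected.
R2—R3 (9): skip — R3 and R2 already connected.
R2—R8 (9): skip — R2 and R8 already connected.
R6—R7 (9): skip — R7 and R6 already connected.
R1—R4 (11): add — endpoints in different components.
The 6th edge added is R2—R7.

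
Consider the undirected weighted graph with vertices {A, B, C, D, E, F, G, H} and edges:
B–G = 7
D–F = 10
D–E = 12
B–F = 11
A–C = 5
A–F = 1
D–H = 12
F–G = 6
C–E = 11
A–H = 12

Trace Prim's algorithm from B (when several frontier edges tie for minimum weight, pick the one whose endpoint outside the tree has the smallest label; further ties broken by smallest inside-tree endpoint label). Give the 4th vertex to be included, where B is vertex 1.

Grow the tree from B using Prim:
Step 1: cheapest edge leaving the tree is B–G (7); add G.
Step 2: cheapest edge leaving the tree is F–G (6); add F.
Step 3: cheapest edge leaving the tree is A–F (1); add A.
Step 4: cheapest edge leaving the tree is A–C (5); add C.
Step 5: cheapest edge leaving the tree is D–F (10); add D.
Step 6: cheapest edge leaving the tree is C–E (11); add E.
Step 7: cheapest edge leaving the tree is A–H (12); add H.
Vertex order: B, G, F, A, C, D, E, H. The 4th vertex is A.

A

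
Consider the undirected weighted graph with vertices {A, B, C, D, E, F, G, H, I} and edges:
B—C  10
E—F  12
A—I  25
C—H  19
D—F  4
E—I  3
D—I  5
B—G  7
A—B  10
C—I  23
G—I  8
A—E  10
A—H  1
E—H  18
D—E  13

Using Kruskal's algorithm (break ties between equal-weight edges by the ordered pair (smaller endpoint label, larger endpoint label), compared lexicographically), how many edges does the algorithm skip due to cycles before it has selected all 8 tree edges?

Kruskal: consider edges lightest-first.
A—H (1): add — endpoints in different components.
E—I (3): add — endpoints in different components.
D—F (4): add — endpoints in different components.
D—I (5): add — endpoints in different components.
B—G (7): add — endpoints in different components.
G—I (8): add — endpoints in different components.
A—B (10): add — endpoints in different components.
A—E (10): skip — A and E already connected.
B—C (10): add — endpoints in different components.
Edges rejected before the tree was complete: 1.

1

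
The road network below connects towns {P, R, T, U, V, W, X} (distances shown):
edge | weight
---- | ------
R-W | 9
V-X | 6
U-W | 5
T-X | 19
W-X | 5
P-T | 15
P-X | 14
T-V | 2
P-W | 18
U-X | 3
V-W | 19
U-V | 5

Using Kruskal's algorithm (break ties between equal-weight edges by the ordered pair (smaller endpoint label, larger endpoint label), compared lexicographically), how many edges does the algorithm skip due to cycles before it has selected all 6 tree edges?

2

Kruskal: consider edges lightest-first.
T-V (2): add — endpoints in different components.
U-X (3): add — endpoints in different components.
U-V (5): add — endpoints in different components.
U-W (5): add — endpoints in different components.
W-X (5): skip — X and W already connected.
V-X (6): skip — X and V already connected.
R-W (9): add — endpoints in different components.
P-X (14): add — endpoints in different components.
Edges rejected before the tree was complete: 2.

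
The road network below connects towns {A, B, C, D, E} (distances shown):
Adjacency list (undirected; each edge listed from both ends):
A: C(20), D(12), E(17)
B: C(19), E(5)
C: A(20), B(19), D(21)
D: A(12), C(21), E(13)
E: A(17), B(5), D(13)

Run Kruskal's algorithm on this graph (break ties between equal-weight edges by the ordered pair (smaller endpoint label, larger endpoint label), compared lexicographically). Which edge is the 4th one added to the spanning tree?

B-C

Sort edges by weight, then run Kruskal:
B–E (5): add — endpoints in different components.
A–D (12): add — endpoints in different components.
D–E (13): add — endpoints in different components.
A–E (17): skip — A and E already connected.
B–C (19): add — endpoints in different components.
The 4th edge added is B–C.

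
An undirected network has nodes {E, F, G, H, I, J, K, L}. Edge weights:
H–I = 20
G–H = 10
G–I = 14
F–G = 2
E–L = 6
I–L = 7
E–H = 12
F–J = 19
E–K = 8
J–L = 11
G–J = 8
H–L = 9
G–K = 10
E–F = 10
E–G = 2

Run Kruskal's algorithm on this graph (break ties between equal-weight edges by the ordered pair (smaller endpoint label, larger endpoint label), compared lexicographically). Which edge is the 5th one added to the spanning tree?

Kruskal: consider edges lightest-first.
E–G (2): add — endpoints in different components.
F–G (2): add — endpoints in different components.
E–L (6): add — endpoints in different components.
I–L (7): add — endpoints in different components.
E–K (8): add — endpoints in different components.
G–J (8): add — endpoints in different components.
H–L (9): add — endpoints in different components.
The 5th edge added is E–K.

E-K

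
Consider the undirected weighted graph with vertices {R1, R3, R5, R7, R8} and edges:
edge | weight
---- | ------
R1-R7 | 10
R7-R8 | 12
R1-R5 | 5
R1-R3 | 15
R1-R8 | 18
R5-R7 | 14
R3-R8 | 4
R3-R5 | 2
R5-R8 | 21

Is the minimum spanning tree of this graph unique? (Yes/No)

Yes

Kruskal's algorithm — process edges by increasing weight (ties by edge label):
R3-R5 (2): add — endpoints in different components.
R3-R8 (4): add — endpoints in different components.
R1-R5 (5): add — endpoints in different components.
R1-R7 (10): add — endpoints in different components.
Every non-tree edge has weight strictly greater than the heaviest edge on the tree path between its endpoints, so the MST is unique.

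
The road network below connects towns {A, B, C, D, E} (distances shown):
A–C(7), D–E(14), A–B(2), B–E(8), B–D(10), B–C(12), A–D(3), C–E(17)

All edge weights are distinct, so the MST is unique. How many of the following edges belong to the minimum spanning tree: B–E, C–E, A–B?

Kruskal's algorithm — process edges by increasing weight (ties by edge label):
A–B (2): add. Components now {A,B} {C} {D} {E}
A–D (3): add. Components now {A,B,D} {C} {E}
A–C (7): add. Components now {A,B,C,D} {E}
B–E (8): add. Components now {A,B,C,D,E}
MST edge set: {A–B, A–D, A–C, B–E}.
Of the listed edges, {B–E, A–B} are in the MST → 2.

2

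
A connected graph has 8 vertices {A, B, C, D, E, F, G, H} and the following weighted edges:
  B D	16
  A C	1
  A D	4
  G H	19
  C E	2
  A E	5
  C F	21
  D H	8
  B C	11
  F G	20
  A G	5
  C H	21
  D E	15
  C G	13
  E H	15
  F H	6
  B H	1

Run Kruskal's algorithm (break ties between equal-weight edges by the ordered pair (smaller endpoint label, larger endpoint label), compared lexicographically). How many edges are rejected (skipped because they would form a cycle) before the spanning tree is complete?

Sort edges by weight, then run Kruskal:
A C (1): add — endpoints in different components.
B H (1): add — endpoints in different components.
C E (2): add — endpoints in different components.
A D (4): add — endpoints in different components.
A E (5): skip — A and E already connected.
A G (5): add — endpoints in different components.
F H (6): add — endpoints in different components.
D H (8): add — endpoints in different components.
Edges rejected before the tree was complete: 1.

1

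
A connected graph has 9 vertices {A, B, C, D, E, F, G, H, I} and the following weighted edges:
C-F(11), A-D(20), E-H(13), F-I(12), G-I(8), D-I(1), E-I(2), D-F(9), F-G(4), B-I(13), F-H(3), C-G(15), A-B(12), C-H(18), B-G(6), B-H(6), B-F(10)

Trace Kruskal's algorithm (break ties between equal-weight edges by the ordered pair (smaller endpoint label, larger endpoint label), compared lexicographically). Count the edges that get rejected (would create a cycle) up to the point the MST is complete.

Sort edges by weight, then run Kruskal:
D-I (1): add — endpoints in different components.
E-I (2): add — endpoints in different components.
F-H (3): add — endpoints in different components.
F-G (4): add — endpoints in different components.
B-G (6): add — endpoints in different components.
B-H (6): skip — B and H already connected.
G-I (8): add — endpoints in different components.
D-F (9): skip — D and F already connected.
B-F (10): skip — B and F already connected.
C-F (11): add — endpoints in different components.
A-B (12): add — endpoints in different components.
Edges rejected before the tree was complete: 3.

3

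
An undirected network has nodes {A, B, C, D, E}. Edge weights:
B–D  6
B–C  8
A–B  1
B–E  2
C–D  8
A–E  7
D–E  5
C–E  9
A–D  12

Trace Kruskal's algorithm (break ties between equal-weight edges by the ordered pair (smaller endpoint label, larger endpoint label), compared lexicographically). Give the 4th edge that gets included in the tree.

B-C

Kruskal's algorithm — process edges by increasing weight (ties by edge label):
A–B (1): add — endpoints in different components.
B–E (2): add — endpoints in different components.
D–E (5): add — endpoints in different components.
B–D (6): skip — B and D already connected.
A–E (7): skip — A and E already connected.
B–C (8): add — endpoints in different components.
The 4th edge added is B–C.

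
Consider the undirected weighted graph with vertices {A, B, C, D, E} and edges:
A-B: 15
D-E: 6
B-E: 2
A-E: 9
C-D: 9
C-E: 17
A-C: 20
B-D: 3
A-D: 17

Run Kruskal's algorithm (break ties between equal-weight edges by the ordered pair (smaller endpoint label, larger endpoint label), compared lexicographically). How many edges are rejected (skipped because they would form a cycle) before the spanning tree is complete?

1

Sort edges by weight, then run Kruskal:
B-E (2): add. Components now {A} {B,E} {C} {D}
B-D (3): add. Components now {A} {B,D,E} {C}
D-E (6): skip — D and E already connected.
A-E (9): add. Components now {A,B,D,E} {C}
C-D (9): add. Components now {A,B,C,D,E}
Edges rejected before the tree was complete: 1.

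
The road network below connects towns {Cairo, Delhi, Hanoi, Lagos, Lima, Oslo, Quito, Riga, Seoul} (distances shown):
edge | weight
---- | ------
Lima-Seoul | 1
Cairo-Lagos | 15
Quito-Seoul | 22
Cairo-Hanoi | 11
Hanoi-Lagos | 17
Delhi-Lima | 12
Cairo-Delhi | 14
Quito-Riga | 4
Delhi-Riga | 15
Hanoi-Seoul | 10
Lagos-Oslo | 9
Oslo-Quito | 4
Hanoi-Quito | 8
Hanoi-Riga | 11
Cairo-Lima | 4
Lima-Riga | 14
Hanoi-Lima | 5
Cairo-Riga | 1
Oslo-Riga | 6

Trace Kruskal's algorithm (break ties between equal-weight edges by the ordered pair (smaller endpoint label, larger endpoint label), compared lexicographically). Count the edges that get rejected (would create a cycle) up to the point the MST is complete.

5

Sort edges by weight, then run Kruskal:
Cairo-Riga (1): add — endpoints in different components.
Lima-Seoul (1): add — endpoints in different components.
Cairo-Lima (4): add — endpoints in different components.
Oslo-Quito (4): add — endpoints in different components.
Quito-Riga (4): add — endpoints in different components.
Hanoi-Lima (5): add — endpoints in different components.
Oslo-Riga (6): skip — Riga and Oslo already connected.
Hanoi-Quito (8): skip — Quito and Hanoi already connected.
Lagos-Oslo (9): add — endpoints in different components.
Hanoi-Seoul (10): skip — Seoul and Hanoi already connected.
Cairo-Hanoi (11): skip — Cairo and Hanoi already connected.
Hanoi-Riga (11): skip — Riga and Hanoi already connected.
Delhi-Lima (12): add — endpoints in different components.
Edges rejected before the tree was complete: 5.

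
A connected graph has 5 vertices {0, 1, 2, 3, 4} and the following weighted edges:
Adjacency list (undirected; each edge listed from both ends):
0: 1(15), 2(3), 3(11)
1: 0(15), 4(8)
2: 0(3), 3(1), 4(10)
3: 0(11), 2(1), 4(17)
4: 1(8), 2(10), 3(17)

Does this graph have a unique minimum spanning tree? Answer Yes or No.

Yes

Kruskal's algorithm — process edges by increasing weight (ties by edge label):
2-3 (1): add. Components now {0} {1} {2,3} {4}
0-2 (3): add. Components now {0,2,3} {1} {4}
1-4 (8): add. Components now {0,2,3} {1,4}
2-4 (10): add. Components now {0,1,2,3,4}
Every non-tree edge has weight strictly greater than the heaviest edge on the tree path between its endpoints, so the MST is unique.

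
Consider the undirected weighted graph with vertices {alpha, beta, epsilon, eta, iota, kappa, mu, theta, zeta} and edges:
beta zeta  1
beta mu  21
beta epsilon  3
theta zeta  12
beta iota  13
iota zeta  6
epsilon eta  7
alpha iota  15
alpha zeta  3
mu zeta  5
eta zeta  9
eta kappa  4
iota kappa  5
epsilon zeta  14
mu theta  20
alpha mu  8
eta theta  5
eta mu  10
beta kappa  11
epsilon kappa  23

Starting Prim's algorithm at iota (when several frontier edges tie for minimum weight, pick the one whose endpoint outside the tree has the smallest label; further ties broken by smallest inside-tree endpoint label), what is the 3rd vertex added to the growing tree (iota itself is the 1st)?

eta

Prim, starting at iota.
Step 1: cheapest edge leaving the tree is iota kappa (5); add kappa.
Step 2: cheapest edge leaving the tree is eta kappa (4); add eta.
Step 3: cheapest edge leaving the tree is eta theta (5); add theta.
Step 4: cheapest edge leaving the tree is iota zeta (6); add zeta.
Step 5: cheapest edge leaving the tree is beta zeta (1); add beta.
Step 6: cheapest edge leaving the tree is alpha zeta (3); add alpha.
Step 7: cheapest edge leaving the tree is beta epsilon (3); add epsilon.
Step 8: cheapest edge leaving the tree is mu zeta (5); add mu.
Vertex order: iota, kappa, eta, theta, zeta, beta, alpha, epsilon, mu. The 3rd vertex is eta.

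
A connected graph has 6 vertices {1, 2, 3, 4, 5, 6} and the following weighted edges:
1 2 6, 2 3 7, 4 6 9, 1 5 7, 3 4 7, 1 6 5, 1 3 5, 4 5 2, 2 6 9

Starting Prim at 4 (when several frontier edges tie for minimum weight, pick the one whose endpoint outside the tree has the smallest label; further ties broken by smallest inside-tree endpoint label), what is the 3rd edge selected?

1-3

Grow the tree from 4 using Prim:
Step 1: cheapest edge leaving the tree is 4 5 (2); add 5.
Step 2: cheapest edge leaving the tree is 1 5 (7); add 1.
Step 3: cheapest edge leaving the tree is 1 3 (5); add 3.
Step 4: cheapest edge leaving the tree is 1 6 (5); add 6.
Step 5: cheapest edge leaving the tree is 1 2 (6); add 2.
The 3rd edge added is 1 3.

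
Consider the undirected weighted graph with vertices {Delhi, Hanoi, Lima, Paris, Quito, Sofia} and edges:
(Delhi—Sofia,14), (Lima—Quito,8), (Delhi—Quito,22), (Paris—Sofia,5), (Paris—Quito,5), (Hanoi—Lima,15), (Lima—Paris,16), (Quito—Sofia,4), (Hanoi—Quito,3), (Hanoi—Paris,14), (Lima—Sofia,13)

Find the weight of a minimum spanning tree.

Prim's algorithm from Sofia:
Step 1: cheapest edge leaving the tree is Quito—Sofia (4); add Quito.
Step 2: cheapest edge leaving the tree is Hanoi—Quito (3); add Hanoi.
Step 3: cheapest edge leaving the tree is Paris—Quito (5); add Paris.
Step 4: cheapest edge leaving the tree is Lima—Quito (8); add Lima.
Step 5: cheapest edge leaving the tree is Delhi—Sofia (14); add Delhi.
MST edges: Quito—Sofia, Hanoi—Quito, Paris—Quito, Lima—Quito, Delhi—Sofia; total weight 4+3+5+8+14 = 34.

34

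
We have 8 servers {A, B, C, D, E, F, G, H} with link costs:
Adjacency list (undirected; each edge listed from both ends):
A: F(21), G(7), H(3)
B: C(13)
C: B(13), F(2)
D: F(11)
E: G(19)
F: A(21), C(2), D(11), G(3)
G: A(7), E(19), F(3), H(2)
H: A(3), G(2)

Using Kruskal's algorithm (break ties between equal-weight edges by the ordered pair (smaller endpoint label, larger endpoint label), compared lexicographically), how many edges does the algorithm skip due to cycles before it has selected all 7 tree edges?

1

Kruskal's algorithm — process edges by increasing weight (ties by edge label):
C–F (2): add — endpoints in different components.
G–H (2): add — endpoints in different components.
A–H (3): add — endpoints in different components.
F–G (3): add — endpoints in different components.
A–G (7): skip — A and G already connected.
D–F (11): add — endpoints in different components.
B–C (13): add — endpoints in different components.
E–G (19): add — endpoints in different components.
Edges rejected before the tree was complete: 1.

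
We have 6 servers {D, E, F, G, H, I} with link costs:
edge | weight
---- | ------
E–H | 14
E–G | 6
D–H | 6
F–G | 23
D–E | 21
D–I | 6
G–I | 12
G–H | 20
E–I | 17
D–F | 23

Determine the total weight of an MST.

53

Kruskal: consider edges lightest-first.
D–H (6): add. Components now {D,H} {E} {F} {G} {I}
D–I (6): add. Components now {D,H,I} {E} {F} {G}
E–G (6): add. Components now {D,H,I} {E,G} {F}
G–I (12): add. Components now {D,E,G,H,I} {F}
E–H (14): skip — E and H already connected.
E–I (17): skip — E and I already connected.
G–H (20): skip — G and H already connected.
D–E (21): skip — D and E already connected.
D–F (23): add. Components now {D,E,F,G,H,I}
MST edges: D–H, D–I, E–G, G–I, D–F; total weight 6+6+6+12+23 = 53.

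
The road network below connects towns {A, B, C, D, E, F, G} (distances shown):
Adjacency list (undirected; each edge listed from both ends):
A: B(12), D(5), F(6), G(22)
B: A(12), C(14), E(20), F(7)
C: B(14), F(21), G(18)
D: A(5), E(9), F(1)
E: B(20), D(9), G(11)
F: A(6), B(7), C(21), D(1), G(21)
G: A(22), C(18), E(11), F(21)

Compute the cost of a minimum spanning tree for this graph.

47

Sort edges by weight, then run Kruskal:
D—F (1): add. Components now {A} {B} {C} {D,F} {E} {G}
A—D (5): add. Components now {A,D,F} {B} {C} {E} {G}
A—F (6): skip — A and F already connected.
B—F (7): add. Components now {A,B,D,F} {C} {E} {G}
D—E (9): add. Components now {A,B,D,E,F} {C} {G}
E—G (11): add. Components now {A,B,D,E,F,G} {C}
A—B (12): skip — A and B already connected.
B—C (14): add. Components now {A,B,C,D,E,F,G}
MST edges: D—F, A—D, B—F, D—E, E—G, B—C; total weight 1+5+7+9+11+14 = 47.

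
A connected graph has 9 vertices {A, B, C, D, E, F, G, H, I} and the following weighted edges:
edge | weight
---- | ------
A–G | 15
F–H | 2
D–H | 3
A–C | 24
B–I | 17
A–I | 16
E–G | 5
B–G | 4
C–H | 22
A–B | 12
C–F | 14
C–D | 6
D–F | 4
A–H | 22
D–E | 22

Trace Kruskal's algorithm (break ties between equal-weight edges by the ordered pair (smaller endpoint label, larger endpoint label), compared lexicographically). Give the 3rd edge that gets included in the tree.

Kruskal's algorithm — process edges by increasing weight (ties by edge label):
F–H (2): add — endpoints in different components.
D–H (3): add — endpoints in different components.
B–G (4): add — endpoints in different components.
D–F (4): skip — D and F already connected.
E–G (5): add — endpoints in different components.
C–D (6): add — endpoints in different components.
A–B (12): add — endpoints in different components.
C–F (14): skip — C and F already connected.
A–G (15): skip — A and G already connected.
A–I (16): add — endpoints in different components.
B–I (17): skip — B and I already connected.
A–H (22): add — endpoints in different components.
The 3rd edge added is B–G.

B-G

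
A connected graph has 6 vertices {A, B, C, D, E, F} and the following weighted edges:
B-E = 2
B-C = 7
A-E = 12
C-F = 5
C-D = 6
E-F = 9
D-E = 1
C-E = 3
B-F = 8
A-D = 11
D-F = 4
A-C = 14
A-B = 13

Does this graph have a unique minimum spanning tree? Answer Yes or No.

Kruskal: consider edges lightest-first.
D-E (1): add — endpoints in different components.
B-E (2): add — endpoints in different components.
C-E (3): add — endpoints in different components.
D-F (4): add — endpoints in different components.
C-F (5): skip — C and F already connected.
C-D (6): skip — C and D already connected.
B-C (7): skip — B and C already connected.
B-F (8): skip — B and F already connected.
E-F (9): skip — E and F already connected.
A-D (11): add — endpoints in different components.
Every non-tree edge has weight strictly greater than the heaviest edge on the tree path between its endpoints, so the MST is unique.

Yes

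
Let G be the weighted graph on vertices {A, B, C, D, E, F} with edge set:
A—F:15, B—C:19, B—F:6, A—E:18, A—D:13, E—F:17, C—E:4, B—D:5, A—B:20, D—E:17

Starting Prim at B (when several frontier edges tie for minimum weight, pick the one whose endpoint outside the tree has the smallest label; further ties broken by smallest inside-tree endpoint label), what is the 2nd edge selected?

B-F

Grow the tree from B using Prim:
Step 1: frontier [B—D 5, B—F 6, B—C 19, A—B 20] → take B—D (5); add D.
Step 2: frontier [B—F 6, B—C 19, A—B 20, A—D 13, D—E 17] → take B—F (6); add F.
Step 3: frontier [B—C 19, A—B 20, A—D 13, D—E 17, A—F 15, E—F 17] → take A—D (13); add A.
Step 4: frontier [A—E 18, B—C 19, D—E 17, E—F 17] → take D—E (17); add E.
Step 5: frontier [B—C 19, C—E 4] → take C—E (4); add C.
The 2nd edge added is B—F.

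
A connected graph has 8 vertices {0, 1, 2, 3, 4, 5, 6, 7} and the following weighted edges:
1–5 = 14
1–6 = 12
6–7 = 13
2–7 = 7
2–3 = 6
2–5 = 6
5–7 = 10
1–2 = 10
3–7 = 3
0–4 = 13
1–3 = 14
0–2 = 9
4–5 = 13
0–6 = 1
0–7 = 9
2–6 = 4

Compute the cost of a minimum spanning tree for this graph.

Prim's algorithm from 3:
Step 1: cheapest edge leaving the tree is 3–7 (3); add 7.
Step 2: cheapest edge leaving the tree is 2–3 (6); add 2.
Step 3: cheapest edge leaving the tree is 2–6 (4); add 6.
Step 4: cheapest edge leaving the tree is 0–6 (1); add 0.
Step 5: cheapest edge leaving the tree is 2–5 (6); add 5.
Step 6: cheapest edge leaving the tree is 1–2 (10); add 1.
Step 7: cheapest edge leaving the tree is 0–4 (13); add 4.
MST edges: 3–7, 2–3, 2–6, 0–6, 2–5, 1–2, 0–4; total weight 3+6+4+1+6+10+13 = 43.

43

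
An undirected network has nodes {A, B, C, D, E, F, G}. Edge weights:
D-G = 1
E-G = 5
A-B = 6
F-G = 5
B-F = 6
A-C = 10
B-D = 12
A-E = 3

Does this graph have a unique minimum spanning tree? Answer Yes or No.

Kruskal: consider edges lightest-first.
D-G (1): add. Components now {A} {B} {C} {D,G} {E} {F}
A-E (3): add. Components now {A,E} {B} {C} {D,G} {F}
E-G (5): add. Components now {A,D,E,G} {B} {C} {F}
F-G (5): add. Components now {A,D,E,F,G} {B} {C}
A-B (6): add. Components now {A,B,D,E,F,G} {C}
B-F (6): skip — B and F already connected.
A-C (10): add. Components now {A,B,C,D,E,F,G}
Non-tree edge B-F has weight 6, equal to the heaviest edge on its tree cycle — swapping gives another MST of the same weight. Not unique.

No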